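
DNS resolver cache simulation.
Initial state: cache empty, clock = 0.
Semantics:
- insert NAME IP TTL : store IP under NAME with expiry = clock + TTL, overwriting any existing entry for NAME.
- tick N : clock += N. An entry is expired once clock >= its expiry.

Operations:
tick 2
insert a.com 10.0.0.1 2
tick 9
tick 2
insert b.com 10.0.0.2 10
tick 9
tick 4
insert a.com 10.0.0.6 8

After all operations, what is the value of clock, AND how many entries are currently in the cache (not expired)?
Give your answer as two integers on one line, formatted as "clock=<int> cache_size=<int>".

Op 1: tick 2 -> clock=2.
Op 2: insert a.com -> 10.0.0.1 (expiry=2+2=4). clock=2
Op 3: tick 9 -> clock=11. purged={a.com}
Op 4: tick 2 -> clock=13.
Op 5: insert b.com -> 10.0.0.2 (expiry=13+10=23). clock=13
Op 6: tick 9 -> clock=22.
Op 7: tick 4 -> clock=26. purged={b.com}
Op 8: insert a.com -> 10.0.0.6 (expiry=26+8=34). clock=26
Final clock = 26
Final cache (unexpired): {a.com} -> size=1

Answer: clock=26 cache_size=1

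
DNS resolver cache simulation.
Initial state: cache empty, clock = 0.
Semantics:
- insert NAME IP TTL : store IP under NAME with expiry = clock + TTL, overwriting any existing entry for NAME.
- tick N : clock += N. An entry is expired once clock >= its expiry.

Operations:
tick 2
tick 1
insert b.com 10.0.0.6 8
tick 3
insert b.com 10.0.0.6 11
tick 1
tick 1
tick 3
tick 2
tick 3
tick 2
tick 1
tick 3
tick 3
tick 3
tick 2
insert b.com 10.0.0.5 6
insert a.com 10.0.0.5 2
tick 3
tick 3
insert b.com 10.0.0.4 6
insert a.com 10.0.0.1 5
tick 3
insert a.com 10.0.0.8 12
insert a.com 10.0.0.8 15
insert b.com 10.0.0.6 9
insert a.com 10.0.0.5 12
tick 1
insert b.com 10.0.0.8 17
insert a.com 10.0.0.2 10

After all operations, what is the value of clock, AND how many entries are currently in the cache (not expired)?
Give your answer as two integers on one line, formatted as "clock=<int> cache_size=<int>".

Answer: clock=40 cache_size=2

Derivation:
Op 1: tick 2 -> clock=2.
Op 2: tick 1 -> clock=3.
Op 3: insert b.com -> 10.0.0.6 (expiry=3+8=11). clock=3
Op 4: tick 3 -> clock=6.
Op 5: insert b.com -> 10.0.0.6 (expiry=6+11=17). clock=6
Op 6: tick 1 -> clock=7.
Op 7: tick 1 -> clock=8.
Op 8: tick 3 -> clock=11.
Op 9: tick 2 -> clock=13.
Op 10: tick 3 -> clock=16.
Op 11: tick 2 -> clock=18. purged={b.com}
Op 12: tick 1 -> clock=19.
Op 13: tick 3 -> clock=22.
Op 14: tick 3 -> clock=25.
Op 15: tick 3 -> clock=28.
Op 16: tick 2 -> clock=30.
Op 17: insert b.com -> 10.0.0.5 (expiry=30+6=36). clock=30
Op 18: insert a.com -> 10.0.0.5 (expiry=30+2=32). clock=30
Op 19: tick 3 -> clock=33. purged={a.com}
Op 20: tick 3 -> clock=36. purged={b.com}
Op 21: insert b.com -> 10.0.0.4 (expiry=36+6=42). clock=36
Op 22: insert a.com -> 10.0.0.1 (expiry=36+5=41). clock=36
Op 23: tick 3 -> clock=39.
Op 24: insert a.com -> 10.0.0.8 (expiry=39+12=51). clock=39
Op 25: insert a.com -> 10.0.0.8 (expiry=39+15=54). clock=39
Op 26: insert b.com -> 10.0.0.6 (expiry=39+9=48). clock=39
Op 27: insert a.com -> 10.0.0.5 (expiry=39+12=51). clock=39
Op 28: tick 1 -> clock=40.
Op 29: insert b.com -> 10.0.0.8 (expiry=40+17=57). clock=40
Op 30: insert a.com -> 10.0.0.2 (expiry=40+10=50). clock=40
Final clock = 40
Final cache (unexpired): {a.com,b.com} -> size=2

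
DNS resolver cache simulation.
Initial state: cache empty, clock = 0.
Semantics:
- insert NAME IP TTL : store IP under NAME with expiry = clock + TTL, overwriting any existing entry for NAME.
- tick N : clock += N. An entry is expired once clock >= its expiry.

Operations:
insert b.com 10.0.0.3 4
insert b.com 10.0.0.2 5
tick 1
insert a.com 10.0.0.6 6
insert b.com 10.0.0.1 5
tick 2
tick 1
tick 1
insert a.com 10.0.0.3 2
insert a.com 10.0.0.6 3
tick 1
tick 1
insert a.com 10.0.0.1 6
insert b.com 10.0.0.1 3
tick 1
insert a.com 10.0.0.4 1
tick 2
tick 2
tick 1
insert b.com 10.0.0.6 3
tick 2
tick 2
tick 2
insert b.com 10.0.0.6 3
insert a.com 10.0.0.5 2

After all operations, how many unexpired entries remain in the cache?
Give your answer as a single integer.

Answer: 2

Derivation:
Op 1: insert b.com -> 10.0.0.3 (expiry=0+4=4). clock=0
Op 2: insert b.com -> 10.0.0.2 (expiry=0+5=5). clock=0
Op 3: tick 1 -> clock=1.
Op 4: insert a.com -> 10.0.0.6 (expiry=1+6=7). clock=1
Op 5: insert b.com -> 10.0.0.1 (expiry=1+5=6). clock=1
Op 6: tick 2 -> clock=3.
Op 7: tick 1 -> clock=4.
Op 8: tick 1 -> clock=5.
Op 9: insert a.com -> 10.0.0.3 (expiry=5+2=7). clock=5
Op 10: insert a.com -> 10.0.0.6 (expiry=5+3=8). clock=5
Op 11: tick 1 -> clock=6. purged={b.com}
Op 12: tick 1 -> clock=7.
Op 13: insert a.com -> 10.0.0.1 (expiry=7+6=13). clock=7
Op 14: insert b.com -> 10.0.0.1 (expiry=7+3=10). clock=7
Op 15: tick 1 -> clock=8.
Op 16: insert a.com -> 10.0.0.4 (expiry=8+1=9). clock=8
Op 17: tick 2 -> clock=10. purged={a.com,b.com}
Op 18: tick 2 -> clock=12.
Op 19: tick 1 -> clock=13.
Op 20: insert b.com -> 10.0.0.6 (expiry=13+3=16). clock=13
Op 21: tick 2 -> clock=15.
Op 22: tick 2 -> clock=17. purged={b.com}
Op 23: tick 2 -> clock=19.
Op 24: insert b.com -> 10.0.0.6 (expiry=19+3=22). clock=19
Op 25: insert a.com -> 10.0.0.5 (expiry=19+2=21). clock=19
Final cache (unexpired): {a.com,b.com} -> size=2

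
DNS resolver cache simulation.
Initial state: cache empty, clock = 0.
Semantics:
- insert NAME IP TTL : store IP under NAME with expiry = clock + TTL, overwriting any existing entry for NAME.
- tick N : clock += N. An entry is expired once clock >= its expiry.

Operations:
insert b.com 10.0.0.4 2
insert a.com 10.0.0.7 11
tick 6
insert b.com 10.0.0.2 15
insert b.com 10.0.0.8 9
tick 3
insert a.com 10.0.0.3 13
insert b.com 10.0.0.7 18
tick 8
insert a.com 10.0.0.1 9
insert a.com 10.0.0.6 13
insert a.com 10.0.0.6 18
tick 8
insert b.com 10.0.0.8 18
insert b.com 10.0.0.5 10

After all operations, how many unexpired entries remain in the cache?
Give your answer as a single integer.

Answer: 2

Derivation:
Op 1: insert b.com -> 10.0.0.4 (expiry=0+2=2). clock=0
Op 2: insert a.com -> 10.0.0.7 (expiry=0+11=11). clock=0
Op 3: tick 6 -> clock=6. purged={b.com}
Op 4: insert b.com -> 10.0.0.2 (expiry=6+15=21). clock=6
Op 5: insert b.com -> 10.0.0.8 (expiry=6+9=15). clock=6
Op 6: tick 3 -> clock=9.
Op 7: insert a.com -> 10.0.0.3 (expiry=9+13=22). clock=9
Op 8: insert b.com -> 10.0.0.7 (expiry=9+18=27). clock=9
Op 9: tick 8 -> clock=17.
Op 10: insert a.com -> 10.0.0.1 (expiry=17+9=26). clock=17
Op 11: insert a.com -> 10.0.0.6 (expiry=17+13=30). clock=17
Op 12: insert a.com -> 10.0.0.6 (expiry=17+18=35). clock=17
Op 13: tick 8 -> clock=25.
Op 14: insert b.com -> 10.0.0.8 (expiry=25+18=43). clock=25
Op 15: insert b.com -> 10.0.0.5 (expiry=25+10=35). clock=25
Final cache (unexpired): {a.com,b.com} -> size=2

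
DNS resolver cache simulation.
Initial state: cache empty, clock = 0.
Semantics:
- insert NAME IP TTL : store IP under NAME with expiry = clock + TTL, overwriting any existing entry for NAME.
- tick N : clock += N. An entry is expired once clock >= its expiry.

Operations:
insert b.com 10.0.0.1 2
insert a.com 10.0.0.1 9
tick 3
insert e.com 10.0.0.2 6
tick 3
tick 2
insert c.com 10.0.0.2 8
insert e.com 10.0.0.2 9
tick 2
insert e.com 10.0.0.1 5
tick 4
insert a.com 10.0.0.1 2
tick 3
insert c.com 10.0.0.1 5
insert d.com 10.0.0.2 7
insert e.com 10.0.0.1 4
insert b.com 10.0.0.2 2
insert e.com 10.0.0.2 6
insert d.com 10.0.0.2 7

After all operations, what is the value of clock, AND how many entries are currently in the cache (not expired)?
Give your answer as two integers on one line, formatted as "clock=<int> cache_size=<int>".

Answer: clock=17 cache_size=4

Derivation:
Op 1: insert b.com -> 10.0.0.1 (expiry=0+2=2). clock=0
Op 2: insert a.com -> 10.0.0.1 (expiry=0+9=9). clock=0
Op 3: tick 3 -> clock=3. purged={b.com}
Op 4: insert e.com -> 10.0.0.2 (expiry=3+6=9). clock=3
Op 5: tick 3 -> clock=6.
Op 6: tick 2 -> clock=8.
Op 7: insert c.com -> 10.0.0.2 (expiry=8+8=16). clock=8
Op 8: insert e.com -> 10.0.0.2 (expiry=8+9=17). clock=8
Op 9: tick 2 -> clock=10. purged={a.com}
Op 10: insert e.com -> 10.0.0.1 (expiry=10+5=15). clock=10
Op 11: tick 4 -> clock=14.
Op 12: insert a.com -> 10.0.0.1 (expiry=14+2=16). clock=14
Op 13: tick 3 -> clock=17. purged={a.com,c.com,e.com}
Op 14: insert c.com -> 10.0.0.1 (expiry=17+5=22). clock=17
Op 15: insert d.com -> 10.0.0.2 (expiry=17+7=24). clock=17
Op 16: insert e.com -> 10.0.0.1 (expiry=17+4=21). clock=17
Op 17: insert b.com -> 10.0.0.2 (expiry=17+2=19). clock=17
Op 18: insert e.com -> 10.0.0.2 (expiry=17+6=23). clock=17
Op 19: insert d.com -> 10.0.0.2 (expiry=17+7=24). clock=17
Final clock = 17
Final cache (unexpired): {b.com,c.com,d.com,e.com} -> size=4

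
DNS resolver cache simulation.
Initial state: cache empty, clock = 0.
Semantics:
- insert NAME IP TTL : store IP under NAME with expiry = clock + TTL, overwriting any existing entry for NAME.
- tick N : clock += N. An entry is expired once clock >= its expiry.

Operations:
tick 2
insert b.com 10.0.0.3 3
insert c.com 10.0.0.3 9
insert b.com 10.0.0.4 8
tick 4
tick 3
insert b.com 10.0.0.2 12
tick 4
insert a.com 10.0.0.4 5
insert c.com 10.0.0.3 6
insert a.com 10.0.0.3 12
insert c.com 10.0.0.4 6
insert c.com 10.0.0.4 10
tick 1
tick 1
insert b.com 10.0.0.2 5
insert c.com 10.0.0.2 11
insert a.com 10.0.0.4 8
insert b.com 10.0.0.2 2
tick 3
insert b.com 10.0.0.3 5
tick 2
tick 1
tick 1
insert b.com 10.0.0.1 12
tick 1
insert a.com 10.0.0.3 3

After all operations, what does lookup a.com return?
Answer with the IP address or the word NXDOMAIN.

Answer: 10.0.0.3

Derivation:
Op 1: tick 2 -> clock=2.
Op 2: insert b.com -> 10.0.0.3 (expiry=2+3=5). clock=2
Op 3: insert c.com -> 10.0.0.3 (expiry=2+9=11). clock=2
Op 4: insert b.com -> 10.0.0.4 (expiry=2+8=10). clock=2
Op 5: tick 4 -> clock=6.
Op 6: tick 3 -> clock=9.
Op 7: insert b.com -> 10.0.0.2 (expiry=9+12=21). clock=9
Op 8: tick 4 -> clock=13. purged={c.com}
Op 9: insert a.com -> 10.0.0.4 (expiry=13+5=18). clock=13
Op 10: insert c.com -> 10.0.0.3 (expiry=13+6=19). clock=13
Op 11: insert a.com -> 10.0.0.3 (expiry=13+12=25). clock=13
Op 12: insert c.com -> 10.0.0.4 (expiry=13+6=19). clock=13
Op 13: insert c.com -> 10.0.0.4 (expiry=13+10=23). clock=13
Op 14: tick 1 -> clock=14.
Op 15: tick 1 -> clock=15.
Op 16: insert b.com -> 10.0.0.2 (expiry=15+5=20). clock=15
Op 17: insert c.com -> 10.0.0.2 (expiry=15+11=26). clock=15
Op 18: insert a.com -> 10.0.0.4 (expiry=15+8=23). clock=15
Op 19: insert b.com -> 10.0.0.2 (expiry=15+2=17). clock=15
Op 20: tick 3 -> clock=18. purged={b.com}
Op 21: insert b.com -> 10.0.0.3 (expiry=18+5=23). clock=18
Op 22: tick 2 -> clock=20.
Op 23: tick 1 -> clock=21.
Op 24: tick 1 -> clock=22.
Op 25: insert b.com -> 10.0.0.1 (expiry=22+12=34). clock=22
Op 26: tick 1 -> clock=23. purged={a.com}
Op 27: insert a.com -> 10.0.0.3 (expiry=23+3=26). clock=23
lookup a.com: present, ip=10.0.0.3 expiry=26 > clock=23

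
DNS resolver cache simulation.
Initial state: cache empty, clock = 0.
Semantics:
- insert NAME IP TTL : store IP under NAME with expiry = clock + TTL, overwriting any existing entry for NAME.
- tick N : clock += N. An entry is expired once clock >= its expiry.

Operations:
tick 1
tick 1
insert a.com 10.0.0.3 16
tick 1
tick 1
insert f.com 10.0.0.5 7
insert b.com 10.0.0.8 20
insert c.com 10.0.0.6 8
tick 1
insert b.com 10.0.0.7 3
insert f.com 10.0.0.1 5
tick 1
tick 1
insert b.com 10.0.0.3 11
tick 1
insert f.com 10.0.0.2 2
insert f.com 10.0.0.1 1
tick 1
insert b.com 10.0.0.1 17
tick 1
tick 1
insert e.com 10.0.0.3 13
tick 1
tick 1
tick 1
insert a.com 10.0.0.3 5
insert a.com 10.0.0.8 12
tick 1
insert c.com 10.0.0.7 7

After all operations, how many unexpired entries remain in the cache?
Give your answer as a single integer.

Answer: 4

Derivation:
Op 1: tick 1 -> clock=1.
Op 2: tick 1 -> clock=2.
Op 3: insert a.com -> 10.0.0.3 (expiry=2+16=18). clock=2
Op 4: tick 1 -> clock=3.
Op 5: tick 1 -> clock=4.
Op 6: insert f.com -> 10.0.0.5 (expiry=4+7=11). clock=4
Op 7: insert b.com -> 10.0.0.8 (expiry=4+20=24). clock=4
Op 8: insert c.com -> 10.0.0.6 (expiry=4+8=12). clock=4
Op 9: tick 1 -> clock=5.
Op 10: insert b.com -> 10.0.0.7 (expiry=5+3=8). clock=5
Op 11: insert f.com -> 10.0.0.1 (expiry=5+5=10). clock=5
Op 12: tick 1 -> clock=6.
Op 13: tick 1 -> clock=7.
Op 14: insert b.com -> 10.0.0.3 (expiry=7+11=18). clock=7
Op 15: tick 1 -> clock=8.
Op 16: insert f.com -> 10.0.0.2 (expiry=8+2=10). clock=8
Op 17: insert f.com -> 10.0.0.1 (expiry=8+1=9). clock=8
Op 18: tick 1 -> clock=9. purged={f.com}
Op 19: insert b.com -> 10.0.0.1 (expiry=9+17=26). clock=9
Op 20: tick 1 -> clock=10.
Op 21: tick 1 -> clock=11.
Op 22: insert e.com -> 10.0.0.3 (expiry=11+13=24). clock=11
Op 23: tick 1 -> clock=12. purged={c.com}
Op 24: tick 1 -> clock=13.
Op 25: tick 1 -> clock=14.
Op 26: insert a.com -> 10.0.0.3 (expiry=14+5=19). clock=14
Op 27: insert a.com -> 10.0.0.8 (expiry=14+12=26). clock=14
Op 28: tick 1 -> clock=15.
Op 29: insert c.com -> 10.0.0.7 (expiry=15+7=22). clock=15
Final cache (unexpired): {a.com,b.com,c.com,e.com} -> size=4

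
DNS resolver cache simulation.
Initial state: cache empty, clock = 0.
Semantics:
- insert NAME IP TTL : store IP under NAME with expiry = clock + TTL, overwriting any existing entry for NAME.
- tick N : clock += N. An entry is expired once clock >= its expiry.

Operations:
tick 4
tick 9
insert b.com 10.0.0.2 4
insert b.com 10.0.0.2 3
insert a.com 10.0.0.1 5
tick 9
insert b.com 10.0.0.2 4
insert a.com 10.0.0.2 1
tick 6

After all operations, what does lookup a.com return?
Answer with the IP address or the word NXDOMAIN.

Answer: NXDOMAIN

Derivation:
Op 1: tick 4 -> clock=4.
Op 2: tick 9 -> clock=13.
Op 3: insert b.com -> 10.0.0.2 (expiry=13+4=17). clock=13
Op 4: insert b.com -> 10.0.0.2 (expiry=13+3=16). clock=13
Op 5: insert a.com -> 10.0.0.1 (expiry=13+5=18). clock=13
Op 6: tick 9 -> clock=22. purged={a.com,b.com}
Op 7: insert b.com -> 10.0.0.2 (expiry=22+4=26). clock=22
Op 8: insert a.com -> 10.0.0.2 (expiry=22+1=23). clock=22
Op 9: tick 6 -> clock=28. purged={a.com,b.com}
lookup a.com: not in cache (expired or never inserted)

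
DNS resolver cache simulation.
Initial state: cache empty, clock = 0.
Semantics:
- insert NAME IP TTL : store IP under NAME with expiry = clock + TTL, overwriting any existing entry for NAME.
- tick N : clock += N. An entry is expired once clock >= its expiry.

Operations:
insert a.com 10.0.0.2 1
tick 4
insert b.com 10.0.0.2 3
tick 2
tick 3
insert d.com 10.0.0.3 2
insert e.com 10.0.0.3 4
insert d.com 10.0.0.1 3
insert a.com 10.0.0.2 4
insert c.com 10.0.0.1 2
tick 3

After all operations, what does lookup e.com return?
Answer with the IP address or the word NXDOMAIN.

Answer: 10.0.0.3

Derivation:
Op 1: insert a.com -> 10.0.0.2 (expiry=0+1=1). clock=0
Op 2: tick 4 -> clock=4. purged={a.com}
Op 3: insert b.com -> 10.0.0.2 (expiry=4+3=7). clock=4
Op 4: tick 2 -> clock=6.
Op 5: tick 3 -> clock=9. purged={b.com}
Op 6: insert d.com -> 10.0.0.3 (expiry=9+2=11). clock=9
Op 7: insert e.com -> 10.0.0.3 (expiry=9+4=13). clock=9
Op 8: insert d.com -> 10.0.0.1 (expiry=9+3=12). clock=9
Op 9: insert a.com -> 10.0.0.2 (expiry=9+4=13). clock=9
Op 10: insert c.com -> 10.0.0.1 (expiry=9+2=11). clock=9
Op 11: tick 3 -> clock=12. purged={c.com,d.com}
lookup e.com: present, ip=10.0.0.3 expiry=13 > clock=12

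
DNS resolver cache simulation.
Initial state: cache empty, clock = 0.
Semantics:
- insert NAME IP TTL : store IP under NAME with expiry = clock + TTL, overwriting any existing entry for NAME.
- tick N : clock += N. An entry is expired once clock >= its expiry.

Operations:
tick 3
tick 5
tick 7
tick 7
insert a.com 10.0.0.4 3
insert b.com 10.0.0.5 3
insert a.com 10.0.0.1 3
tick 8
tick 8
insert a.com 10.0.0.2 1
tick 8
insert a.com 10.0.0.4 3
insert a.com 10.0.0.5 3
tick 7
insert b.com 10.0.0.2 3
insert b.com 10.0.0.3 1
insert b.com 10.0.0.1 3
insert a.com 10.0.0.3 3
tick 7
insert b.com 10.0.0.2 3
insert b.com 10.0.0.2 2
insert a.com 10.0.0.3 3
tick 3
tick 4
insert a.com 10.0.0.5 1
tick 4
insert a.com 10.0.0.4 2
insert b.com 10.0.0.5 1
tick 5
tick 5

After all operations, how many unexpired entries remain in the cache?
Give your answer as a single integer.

Op 1: tick 3 -> clock=3.
Op 2: tick 5 -> clock=8.
Op 3: tick 7 -> clock=15.
Op 4: tick 7 -> clock=22.
Op 5: insert a.com -> 10.0.0.4 (expiry=22+3=25). clock=22
Op 6: insert b.com -> 10.0.0.5 (expiry=22+3=25). clock=22
Op 7: insert a.com -> 10.0.0.1 (expiry=22+3=25). clock=22
Op 8: tick 8 -> clock=30. purged={a.com,b.com}
Op 9: tick 8 -> clock=38.
Op 10: insert a.com -> 10.0.0.2 (expiry=38+1=39). clock=38
Op 11: tick 8 -> clock=46. purged={a.com}
Op 12: insert a.com -> 10.0.0.4 (expiry=46+3=49). clock=46
Op 13: insert a.com -> 10.0.0.5 (expiry=46+3=49). clock=46
Op 14: tick 7 -> clock=53. purged={a.com}
Op 15: insert b.com -> 10.0.0.2 (expiry=53+3=56). clock=53
Op 16: insert b.com -> 10.0.0.3 (expiry=53+1=54). clock=53
Op 17: insert b.com -> 10.0.0.1 (expiry=53+3=56). clock=53
Op 18: insert a.com -> 10.0.0.3 (expiry=53+3=56). clock=53
Op 19: tick 7 -> clock=60. purged={a.com,b.com}
Op 20: insert b.com -> 10.0.0.2 (expiry=60+3=63). clock=60
Op 21: insert b.com -> 10.0.0.2 (expiry=60+2=62). clock=60
Op 22: insert a.com -> 10.0.0.3 (expiry=60+3=63). clock=60
Op 23: tick 3 -> clock=63. purged={a.com,b.com}
Op 24: tick 4 -> clock=67.
Op 25: insert a.com -> 10.0.0.5 (expiry=67+1=68). clock=67
Op 26: tick 4 -> clock=71. purged={a.com}
Op 27: insert a.com -> 10.0.0.4 (expiry=71+2=73). clock=71
Op 28: insert b.com -> 10.0.0.5 (expiry=71+1=72). clock=71
Op 29: tick 5 -> clock=76. purged={a.com,b.com}
Op 30: tick 5 -> clock=81.
Final cache (unexpired): {} -> size=0

Answer: 0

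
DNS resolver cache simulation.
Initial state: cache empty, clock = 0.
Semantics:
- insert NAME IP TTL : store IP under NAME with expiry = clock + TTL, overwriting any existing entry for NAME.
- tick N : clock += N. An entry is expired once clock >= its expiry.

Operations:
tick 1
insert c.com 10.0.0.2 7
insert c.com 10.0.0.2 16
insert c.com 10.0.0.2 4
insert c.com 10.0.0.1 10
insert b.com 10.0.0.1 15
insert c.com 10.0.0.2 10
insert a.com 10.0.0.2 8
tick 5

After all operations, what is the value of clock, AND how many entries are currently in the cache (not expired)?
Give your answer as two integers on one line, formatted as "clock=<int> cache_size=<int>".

Op 1: tick 1 -> clock=1.
Op 2: insert c.com -> 10.0.0.2 (expiry=1+7=8). clock=1
Op 3: insert c.com -> 10.0.0.2 (expiry=1+16=17). clock=1
Op 4: insert c.com -> 10.0.0.2 (expiry=1+4=5). clock=1
Op 5: insert c.com -> 10.0.0.1 (expiry=1+10=11). clock=1
Op 6: insert b.com -> 10.0.0.1 (expiry=1+15=16). clock=1
Op 7: insert c.com -> 10.0.0.2 (expiry=1+10=11). clock=1
Op 8: insert a.com -> 10.0.0.2 (expiry=1+8=9). clock=1
Op 9: tick 5 -> clock=6.
Final clock = 6
Final cache (unexpired): {a.com,b.com,c.com} -> size=3

Answer: clock=6 cache_size=3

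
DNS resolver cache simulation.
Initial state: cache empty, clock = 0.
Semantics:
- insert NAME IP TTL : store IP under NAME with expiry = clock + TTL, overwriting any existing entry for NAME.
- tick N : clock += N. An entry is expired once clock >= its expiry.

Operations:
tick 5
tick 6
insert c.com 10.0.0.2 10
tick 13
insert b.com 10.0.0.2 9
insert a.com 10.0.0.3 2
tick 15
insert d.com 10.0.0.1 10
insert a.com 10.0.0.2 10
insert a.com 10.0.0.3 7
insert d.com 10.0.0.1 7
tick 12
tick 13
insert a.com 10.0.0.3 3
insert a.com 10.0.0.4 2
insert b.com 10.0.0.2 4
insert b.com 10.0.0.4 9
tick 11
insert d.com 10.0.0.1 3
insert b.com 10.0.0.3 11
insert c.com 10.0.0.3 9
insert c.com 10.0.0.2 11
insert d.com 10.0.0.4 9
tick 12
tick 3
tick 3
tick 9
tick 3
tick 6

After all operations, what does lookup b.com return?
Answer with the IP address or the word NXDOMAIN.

Answer: NXDOMAIN

Derivation:
Op 1: tick 5 -> clock=5.
Op 2: tick 6 -> clock=11.
Op 3: insert c.com -> 10.0.0.2 (expiry=11+10=21). clock=11
Op 4: tick 13 -> clock=24. purged={c.com}
Op 5: insert b.com -> 10.0.0.2 (expiry=24+9=33). clock=24
Op 6: insert a.com -> 10.0.0.3 (expiry=24+2=26). clock=24
Op 7: tick 15 -> clock=39. purged={a.com,b.com}
Op 8: insert d.com -> 10.0.0.1 (expiry=39+10=49). clock=39
Op 9: insert a.com -> 10.0.0.2 (expiry=39+10=49). clock=39
Op 10: insert a.com -> 10.0.0.3 (expiry=39+7=46). clock=39
Op 11: insert d.com -> 10.0.0.1 (expiry=39+7=46). clock=39
Op 12: tick 12 -> clock=51. purged={a.com,d.com}
Op 13: tick 13 -> clock=64.
Op 14: insert a.com -> 10.0.0.3 (expiry=64+3=67). clock=64
Op 15: insert a.com -> 10.0.0.4 (expiry=64+2=66). clock=64
Op 16: insert b.com -> 10.0.0.2 (expiry=64+4=68). clock=64
Op 17: insert b.com -> 10.0.0.4 (expiry=64+9=73). clock=64
Op 18: tick 11 -> clock=75. purged={a.com,b.com}
Op 19: insert d.com -> 10.0.0.1 (expiry=75+3=78). clock=75
Op 20: insert b.com -> 10.0.0.3 (expiry=75+11=86). clock=75
Op 21: insert c.com -> 10.0.0.3 (expiry=75+9=84). clock=75
Op 22: insert c.com -> 10.0.0.2 (expiry=75+11=86). clock=75
Op 23: insert d.com -> 10.0.0.4 (expiry=75+9=84). clock=75
Op 24: tick 12 -> clock=87. purged={b.com,c.com,d.com}
Op 25: tick 3 -> clock=90.
Op 26: tick 3 -> clock=93.
Op 27: tick 9 -> clock=102.
Op 28: tick 3 -> clock=105.
Op 29: tick 6 -> clock=111.
lookup b.com: not in cache (expired or never inserted)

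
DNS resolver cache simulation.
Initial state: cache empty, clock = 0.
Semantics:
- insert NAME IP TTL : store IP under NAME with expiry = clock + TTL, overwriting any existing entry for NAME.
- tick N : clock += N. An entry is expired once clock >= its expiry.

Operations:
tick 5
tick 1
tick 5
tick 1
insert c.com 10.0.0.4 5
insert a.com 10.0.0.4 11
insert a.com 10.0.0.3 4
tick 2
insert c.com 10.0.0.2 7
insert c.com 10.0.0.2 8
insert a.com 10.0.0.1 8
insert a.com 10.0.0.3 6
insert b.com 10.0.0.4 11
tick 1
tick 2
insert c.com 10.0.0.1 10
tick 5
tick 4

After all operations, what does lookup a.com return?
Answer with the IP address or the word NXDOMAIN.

Answer: NXDOMAIN

Derivation:
Op 1: tick 5 -> clock=5.
Op 2: tick 1 -> clock=6.
Op 3: tick 5 -> clock=11.
Op 4: tick 1 -> clock=12.
Op 5: insert c.com -> 10.0.0.4 (expiry=12+5=17). clock=12
Op 6: insert a.com -> 10.0.0.4 (expiry=12+11=23). clock=12
Op 7: insert a.com -> 10.0.0.3 (expiry=12+4=16). clock=12
Op 8: tick 2 -> clock=14.
Op 9: insert c.com -> 10.0.0.2 (expiry=14+7=21). clock=14
Op 10: insert c.com -> 10.0.0.2 (expiry=14+8=22). clock=14
Op 11: insert a.com -> 10.0.0.1 (expiry=14+8=22). clock=14
Op 12: insert a.com -> 10.0.0.3 (expiry=14+6=20). clock=14
Op 13: insert b.com -> 10.0.0.4 (expiry=14+11=25). clock=14
Op 14: tick 1 -> clock=15.
Op 15: tick 2 -> clock=17.
Op 16: insert c.com -> 10.0.0.1 (expiry=17+10=27). clock=17
Op 17: tick 5 -> clock=22. purged={a.com}
Op 18: tick 4 -> clock=26. purged={b.com}
lookup a.com: not in cache (expired or never inserted)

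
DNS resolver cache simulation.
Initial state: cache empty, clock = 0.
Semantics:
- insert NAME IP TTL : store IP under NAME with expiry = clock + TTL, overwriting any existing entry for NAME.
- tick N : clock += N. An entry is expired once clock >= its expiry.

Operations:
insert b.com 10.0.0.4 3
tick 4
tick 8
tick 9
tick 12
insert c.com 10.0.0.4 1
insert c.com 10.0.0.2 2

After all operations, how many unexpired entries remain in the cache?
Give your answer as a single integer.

Answer: 1

Derivation:
Op 1: insert b.com -> 10.0.0.4 (expiry=0+3=3). clock=0
Op 2: tick 4 -> clock=4. purged={b.com}
Op 3: tick 8 -> clock=12.
Op 4: tick 9 -> clock=21.
Op 5: tick 12 -> clock=33.
Op 6: insert c.com -> 10.0.0.4 (expiry=33+1=34). clock=33
Op 7: insert c.com -> 10.0.0.2 (expiry=33+2=35). clock=33
Final cache (unexpired): {c.com} -> size=1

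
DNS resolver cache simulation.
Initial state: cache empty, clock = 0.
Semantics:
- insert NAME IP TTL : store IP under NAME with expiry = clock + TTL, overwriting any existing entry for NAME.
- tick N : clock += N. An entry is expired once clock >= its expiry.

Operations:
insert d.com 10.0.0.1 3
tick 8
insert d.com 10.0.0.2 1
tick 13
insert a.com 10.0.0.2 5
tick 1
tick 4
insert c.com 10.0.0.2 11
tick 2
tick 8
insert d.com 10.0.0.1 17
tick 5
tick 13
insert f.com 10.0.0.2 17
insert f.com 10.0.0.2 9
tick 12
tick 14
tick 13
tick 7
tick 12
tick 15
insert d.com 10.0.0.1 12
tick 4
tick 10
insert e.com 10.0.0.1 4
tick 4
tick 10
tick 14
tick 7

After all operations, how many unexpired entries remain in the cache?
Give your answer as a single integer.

Op 1: insert d.com -> 10.0.0.1 (expiry=0+3=3). clock=0
Op 2: tick 8 -> clock=8. purged={d.com}
Op 3: insert d.com -> 10.0.0.2 (expiry=8+1=9). clock=8
Op 4: tick 13 -> clock=21. purged={d.com}
Op 5: insert a.com -> 10.0.0.2 (expiry=21+5=26). clock=21
Op 6: tick 1 -> clock=22.
Op 7: tick 4 -> clock=26. purged={a.com}
Op 8: insert c.com -> 10.0.0.2 (expiry=26+11=37). clock=26
Op 9: tick 2 -> clock=28.
Op 10: tick 8 -> clock=36.
Op 11: insert d.com -> 10.0.0.1 (expiry=36+17=53). clock=36
Op 12: tick 5 -> clock=41. purged={c.com}
Op 13: tick 13 -> clock=54. purged={d.com}
Op 14: insert f.com -> 10.0.0.2 (expiry=54+17=71). clock=54
Op 15: insert f.com -> 10.0.0.2 (expiry=54+9=63). clock=54
Op 16: tick 12 -> clock=66. purged={f.com}
Op 17: tick 14 -> clock=80.
Op 18: tick 13 -> clock=93.
Op 19: tick 7 -> clock=100.
Op 20: tick 12 -> clock=112.
Op 21: tick 15 -> clock=127.
Op 22: insert d.com -> 10.0.0.1 (expiry=127+12=139). clock=127
Op 23: tick 4 -> clock=131.
Op 24: tick 10 -> clock=141. purged={d.com}
Op 25: insert e.com -> 10.0.0.1 (expiry=141+4=145). clock=141
Op 26: tick 4 -> clock=145. purged={e.com}
Op 27: tick 10 -> clock=155.
Op 28: tick 14 -> clock=169.
Op 29: tick 7 -> clock=176.
Final cache (unexpired): {} -> size=0

Answer: 0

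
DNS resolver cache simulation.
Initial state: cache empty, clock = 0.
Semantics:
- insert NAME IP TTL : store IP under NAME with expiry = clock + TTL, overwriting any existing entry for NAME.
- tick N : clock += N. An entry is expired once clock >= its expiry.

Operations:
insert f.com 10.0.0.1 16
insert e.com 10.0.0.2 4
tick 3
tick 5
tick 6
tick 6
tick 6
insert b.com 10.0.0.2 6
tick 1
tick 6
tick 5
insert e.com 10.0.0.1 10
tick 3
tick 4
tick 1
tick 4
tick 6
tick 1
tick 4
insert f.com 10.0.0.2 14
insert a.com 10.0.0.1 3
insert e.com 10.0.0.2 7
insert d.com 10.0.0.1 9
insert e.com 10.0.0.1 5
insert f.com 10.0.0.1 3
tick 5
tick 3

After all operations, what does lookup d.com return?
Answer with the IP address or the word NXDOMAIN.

Answer: 10.0.0.1

Derivation:
Op 1: insert f.com -> 10.0.0.1 (expiry=0+16=16). clock=0
Op 2: insert e.com -> 10.0.0.2 (expiry=0+4=4). clock=0
Op 3: tick 3 -> clock=3.
Op 4: tick 5 -> clock=8. purged={e.com}
Op 5: tick 6 -> clock=14.
Op 6: tick 6 -> clock=20. purged={f.com}
Op 7: tick 6 -> clock=26.
Op 8: insert b.com -> 10.0.0.2 (expiry=26+6=32). clock=26
Op 9: tick 1 -> clock=27.
Op 10: tick 6 -> clock=33. purged={b.com}
Op 11: tick 5 -> clock=38.
Op 12: insert e.com -> 10.0.0.1 (expiry=38+10=48). clock=38
Op 13: tick 3 -> clock=41.
Op 14: tick 4 -> clock=45.
Op 15: tick 1 -> clock=46.
Op 16: tick 4 -> clock=50. purged={e.com}
Op 17: tick 6 -> clock=56.
Op 18: tick 1 -> clock=57.
Op 19: tick 4 -> clock=61.
Op 20: insert f.com -> 10.0.0.2 (expiry=61+14=75). clock=61
Op 21: insert a.com -> 10.0.0.1 (expiry=61+3=64). clock=61
Op 22: insert e.com -> 10.0.0.2 (expiry=61+7=68). clock=61
Op 23: insert d.com -> 10.0.0.1 (expiry=61+9=70). clock=61
Op 24: insert e.com -> 10.0.0.1 (expiry=61+5=66). clock=61
Op 25: insert f.com -> 10.0.0.1 (expiry=61+3=64). clock=61
Op 26: tick 5 -> clock=66. purged={a.com,e.com,f.com}
Op 27: tick 3 -> clock=69.
lookup d.com: present, ip=10.0.0.1 expiry=70 > clock=69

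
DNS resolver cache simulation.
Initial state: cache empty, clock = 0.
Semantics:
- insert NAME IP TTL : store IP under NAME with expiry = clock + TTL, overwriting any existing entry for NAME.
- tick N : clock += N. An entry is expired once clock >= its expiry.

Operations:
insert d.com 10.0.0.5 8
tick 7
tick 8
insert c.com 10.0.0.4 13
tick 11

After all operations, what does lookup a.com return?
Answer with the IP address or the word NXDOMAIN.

Op 1: insert d.com -> 10.0.0.5 (expiry=0+8=8). clock=0
Op 2: tick 7 -> clock=7.
Op 3: tick 8 -> clock=15. purged={d.com}
Op 4: insert c.com -> 10.0.0.4 (expiry=15+13=28). clock=15
Op 5: tick 11 -> clock=26.
lookup a.com: not in cache (expired or never inserted)

Answer: NXDOMAIN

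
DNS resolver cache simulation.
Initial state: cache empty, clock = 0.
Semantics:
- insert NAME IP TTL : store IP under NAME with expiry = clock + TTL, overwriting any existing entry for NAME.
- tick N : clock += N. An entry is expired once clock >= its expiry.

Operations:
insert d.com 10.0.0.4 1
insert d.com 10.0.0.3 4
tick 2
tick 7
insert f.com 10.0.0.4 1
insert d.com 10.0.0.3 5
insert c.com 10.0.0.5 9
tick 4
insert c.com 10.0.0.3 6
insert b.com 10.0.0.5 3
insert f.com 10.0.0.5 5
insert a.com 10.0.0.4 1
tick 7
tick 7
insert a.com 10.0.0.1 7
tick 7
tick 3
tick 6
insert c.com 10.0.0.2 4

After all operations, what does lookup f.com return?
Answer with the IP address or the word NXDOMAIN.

Op 1: insert d.com -> 10.0.0.4 (expiry=0+1=1). clock=0
Op 2: insert d.com -> 10.0.0.3 (expiry=0+4=4). clock=0
Op 3: tick 2 -> clock=2.
Op 4: tick 7 -> clock=9. purged={d.com}
Op 5: insert f.com -> 10.0.0.4 (expiry=9+1=10). clock=9
Op 6: insert d.com -> 10.0.0.3 (expiry=9+5=14). clock=9
Op 7: insert c.com -> 10.0.0.5 (expiry=9+9=18). clock=9
Op 8: tick 4 -> clock=13. purged={f.com}
Op 9: insert c.com -> 10.0.0.3 (expiry=13+6=19). clock=13
Op 10: insert b.com -> 10.0.0.5 (expiry=13+3=16). clock=13
Op 11: insert f.com -> 10.0.0.5 (expiry=13+5=18). clock=13
Op 12: insert a.com -> 10.0.0.4 (expiry=13+1=14). clock=13
Op 13: tick 7 -> clock=20. purged={a.com,b.com,c.com,d.com,f.com}
Op 14: tick 7 -> clock=27.
Op 15: insert a.com -> 10.0.0.1 (expiry=27+7=34). clock=27
Op 16: tick 7 -> clock=34. purged={a.com}
Op 17: tick 3 -> clock=37.
Op 18: tick 6 -> clock=43.
Op 19: insert c.com -> 10.0.0.2 (expiry=43+4=47). clock=43
lookup f.com: not in cache (expired or never inserted)

Answer: NXDOMAIN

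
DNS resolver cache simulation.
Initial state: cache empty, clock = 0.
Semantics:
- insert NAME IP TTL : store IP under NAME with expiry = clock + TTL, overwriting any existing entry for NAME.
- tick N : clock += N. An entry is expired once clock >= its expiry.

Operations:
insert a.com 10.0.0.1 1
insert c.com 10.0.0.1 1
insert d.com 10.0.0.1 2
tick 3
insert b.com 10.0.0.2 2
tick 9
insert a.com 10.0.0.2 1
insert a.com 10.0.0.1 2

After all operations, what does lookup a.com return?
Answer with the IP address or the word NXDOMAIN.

Answer: 10.0.0.1

Derivation:
Op 1: insert a.com -> 10.0.0.1 (expiry=0+1=1). clock=0
Op 2: insert c.com -> 10.0.0.1 (expiry=0+1=1). clock=0
Op 3: insert d.com -> 10.0.0.1 (expiry=0+2=2). clock=0
Op 4: tick 3 -> clock=3. purged={a.com,c.com,d.com}
Op 5: insert b.com -> 10.0.0.2 (expiry=3+2=5). clock=3
Op 6: tick 9 -> clock=12. purged={b.com}
Op 7: insert a.com -> 10.0.0.2 (expiry=12+1=13). clock=12
Op 8: insert a.com -> 10.0.0.1 (expiry=12+2=14). clock=12
lookup a.com: present, ip=10.0.0.1 expiry=14 > clock=12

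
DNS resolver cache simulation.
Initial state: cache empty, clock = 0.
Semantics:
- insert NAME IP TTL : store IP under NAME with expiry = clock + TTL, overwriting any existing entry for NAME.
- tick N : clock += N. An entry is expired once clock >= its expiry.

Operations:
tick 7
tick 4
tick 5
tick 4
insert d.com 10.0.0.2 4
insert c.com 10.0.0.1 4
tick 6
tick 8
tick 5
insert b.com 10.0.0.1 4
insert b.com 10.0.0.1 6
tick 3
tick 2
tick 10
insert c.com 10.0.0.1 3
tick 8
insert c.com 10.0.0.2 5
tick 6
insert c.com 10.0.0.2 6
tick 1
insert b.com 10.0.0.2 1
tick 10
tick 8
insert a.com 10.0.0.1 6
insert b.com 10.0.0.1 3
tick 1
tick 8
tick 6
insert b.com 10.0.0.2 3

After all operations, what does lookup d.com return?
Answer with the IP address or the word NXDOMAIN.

Answer: NXDOMAIN

Derivation:
Op 1: tick 7 -> clock=7.
Op 2: tick 4 -> clock=11.
Op 3: tick 5 -> clock=16.
Op 4: tick 4 -> clock=20.
Op 5: insert d.com -> 10.0.0.2 (expiry=20+4=24). clock=20
Op 6: insert c.com -> 10.0.0.1 (expiry=20+4=24). clock=20
Op 7: tick 6 -> clock=26. purged={c.com,d.com}
Op 8: tick 8 -> clock=34.
Op 9: tick 5 -> clock=39.
Op 10: insert b.com -> 10.0.0.1 (expiry=39+4=43). clock=39
Op 11: insert b.com -> 10.0.0.1 (expiry=39+6=45). clock=39
Op 12: tick 3 -> clock=42.
Op 13: tick 2 -> clock=44.
Op 14: tick 10 -> clock=54. purged={b.com}
Op 15: insert c.com -> 10.0.0.1 (expiry=54+3=57). clock=54
Op 16: tick 8 -> clock=62. purged={c.com}
Op 17: insert c.com -> 10.0.0.2 (expiry=62+5=67). clock=62
Op 18: tick 6 -> clock=68. purged={c.com}
Op 19: insert c.com -> 10.0.0.2 (expiry=68+6=74). clock=68
Op 20: tick 1 -> clock=69.
Op 21: insert b.com -> 10.0.0.2 (expiry=69+1=70). clock=69
Op 22: tick 10 -> clock=79. purged={b.com,c.com}
Op 23: tick 8 -> clock=87.
Op 24: insert a.com -> 10.0.0.1 (expiry=87+6=93). clock=87
Op 25: insert b.com -> 10.0.0.1 (expiry=87+3=90). clock=87
Op 26: tick 1 -> clock=88.
Op 27: tick 8 -> clock=96. purged={a.com,b.com}
Op 28: tick 6 -> clock=102.
Op 29: insert b.com -> 10.0.0.2 (expiry=102+3=105). clock=102
lookup d.com: not in cache (expired or never inserted)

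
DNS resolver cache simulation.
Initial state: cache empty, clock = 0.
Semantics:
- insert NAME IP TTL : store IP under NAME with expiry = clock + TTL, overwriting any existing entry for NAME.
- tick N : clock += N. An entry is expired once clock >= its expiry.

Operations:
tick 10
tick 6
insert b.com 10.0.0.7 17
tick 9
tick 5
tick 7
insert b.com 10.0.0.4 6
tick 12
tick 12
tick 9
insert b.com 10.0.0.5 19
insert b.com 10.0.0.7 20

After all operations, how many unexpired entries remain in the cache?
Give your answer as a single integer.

Op 1: tick 10 -> clock=10.
Op 2: tick 6 -> clock=16.
Op 3: insert b.com -> 10.0.0.7 (expiry=16+17=33). clock=16
Op 4: tick 9 -> clock=25.
Op 5: tick 5 -> clock=30.
Op 6: tick 7 -> clock=37. purged={b.com}
Op 7: insert b.com -> 10.0.0.4 (expiry=37+6=43). clock=37
Op 8: tick 12 -> clock=49. purged={b.com}
Op 9: tick 12 -> clock=61.
Op 10: tick 9 -> clock=70.
Op 11: insert b.com -> 10.0.0.5 (expiry=70+19=89). clock=70
Op 12: insert b.com -> 10.0.0.7 (expiry=70+20=90). clock=70
Final cache (unexpired): {b.com} -> size=1

Answer: 1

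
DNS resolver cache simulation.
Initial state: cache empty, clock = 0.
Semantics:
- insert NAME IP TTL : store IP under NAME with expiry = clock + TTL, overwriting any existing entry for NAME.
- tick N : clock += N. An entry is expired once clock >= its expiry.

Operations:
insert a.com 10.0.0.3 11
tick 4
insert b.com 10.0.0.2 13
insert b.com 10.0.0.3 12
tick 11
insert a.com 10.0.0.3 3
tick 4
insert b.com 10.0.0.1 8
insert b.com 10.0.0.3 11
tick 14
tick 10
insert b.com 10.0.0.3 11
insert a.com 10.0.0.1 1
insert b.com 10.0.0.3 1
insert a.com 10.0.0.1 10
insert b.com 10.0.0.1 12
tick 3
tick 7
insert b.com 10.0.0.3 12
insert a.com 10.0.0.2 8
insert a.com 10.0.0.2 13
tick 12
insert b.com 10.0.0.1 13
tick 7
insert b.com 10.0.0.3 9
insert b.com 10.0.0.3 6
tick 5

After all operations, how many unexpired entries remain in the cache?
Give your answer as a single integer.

Op 1: insert a.com -> 10.0.0.3 (expiry=0+11=11). clock=0
Op 2: tick 4 -> clock=4.
Op 3: insert b.com -> 10.0.0.2 (expiry=4+13=17). clock=4
Op 4: insert b.com -> 10.0.0.3 (expiry=4+12=16). clock=4
Op 5: tick 11 -> clock=15. purged={a.com}
Op 6: insert a.com -> 10.0.0.3 (expiry=15+3=18). clock=15
Op 7: tick 4 -> clock=19. purged={a.com,b.com}
Op 8: insert b.com -> 10.0.0.1 (expiry=19+8=27). clock=19
Op 9: insert b.com -> 10.0.0.3 (expiry=19+11=30). clock=19
Op 10: tick 14 -> clock=33. purged={b.com}
Op 11: tick 10 -> clock=43.
Op 12: insert b.com -> 10.0.0.3 (expiry=43+11=54). clock=43
Op 13: insert a.com -> 10.0.0.1 (expiry=43+1=44). clock=43
Op 14: insert b.com -> 10.0.0.3 (expiry=43+1=44). clock=43
Op 15: insert a.com -> 10.0.0.1 (expiry=43+10=53). clock=43
Op 16: insert b.com -> 10.0.0.1 (expiry=43+12=55). clock=43
Op 17: tick 3 -> clock=46.
Op 18: tick 7 -> clock=53. purged={a.com}
Op 19: insert b.com -> 10.0.0.3 (expiry=53+12=65). clock=53
Op 20: insert a.com -> 10.0.0.2 (expiry=53+8=61). clock=53
Op 21: insert a.com -> 10.0.0.2 (expiry=53+13=66). clock=53
Op 22: tick 12 -> clock=65. purged={b.com}
Op 23: insert b.com -> 10.0.0.1 (expiry=65+13=78). clock=65
Op 24: tick 7 -> clock=72. purged={a.com}
Op 25: insert b.com -> 10.0.0.3 (expiry=72+9=81). clock=72
Op 26: insert b.com -> 10.0.0.3 (expiry=72+6=78). clock=72
Op 27: tick 5 -> clock=77.
Final cache (unexpired): {b.com} -> size=1

Answer: 1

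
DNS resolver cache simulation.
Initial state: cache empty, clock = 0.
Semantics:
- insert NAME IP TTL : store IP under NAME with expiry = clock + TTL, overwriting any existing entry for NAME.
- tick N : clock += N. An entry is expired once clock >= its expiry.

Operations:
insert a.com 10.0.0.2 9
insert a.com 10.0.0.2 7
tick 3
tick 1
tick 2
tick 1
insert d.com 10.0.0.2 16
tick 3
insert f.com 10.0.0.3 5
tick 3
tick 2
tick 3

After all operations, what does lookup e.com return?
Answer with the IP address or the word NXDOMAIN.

Answer: NXDOMAIN

Derivation:
Op 1: insert a.com -> 10.0.0.2 (expiry=0+9=9). clock=0
Op 2: insert a.com -> 10.0.0.2 (expiry=0+7=7). clock=0
Op 3: tick 3 -> clock=3.
Op 4: tick 1 -> clock=4.
Op 5: tick 2 -> clock=6.
Op 6: tick 1 -> clock=7. purged={a.com}
Op 7: insert d.com -> 10.0.0.2 (expiry=7+16=23). clock=7
Op 8: tick 3 -> clock=10.
Op 9: insert f.com -> 10.0.0.3 (expiry=10+5=15). clock=10
Op 10: tick 3 -> clock=13.
Op 11: tick 2 -> clock=15. purged={f.com}
Op 12: tick 3 -> clock=18.
lookup e.com: not in cache (expired or never inserted)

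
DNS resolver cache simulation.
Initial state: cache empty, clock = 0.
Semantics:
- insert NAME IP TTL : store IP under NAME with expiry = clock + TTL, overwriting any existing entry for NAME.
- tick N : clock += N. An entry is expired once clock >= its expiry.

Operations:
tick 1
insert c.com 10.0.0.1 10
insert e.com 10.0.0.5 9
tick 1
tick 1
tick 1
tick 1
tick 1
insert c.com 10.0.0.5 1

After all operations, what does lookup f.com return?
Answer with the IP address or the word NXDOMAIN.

Op 1: tick 1 -> clock=1.
Op 2: insert c.com -> 10.0.0.1 (expiry=1+10=11). clock=1
Op 3: insert e.com -> 10.0.0.5 (expiry=1+9=10). clock=1
Op 4: tick 1 -> clock=2.
Op 5: tick 1 -> clock=3.
Op 6: tick 1 -> clock=4.
Op 7: tick 1 -> clock=5.
Op 8: tick 1 -> clock=6.
Op 9: insert c.com -> 10.0.0.5 (expiry=6+1=7). clock=6
lookup f.com: not in cache (expired or never inserted)

Answer: NXDOMAIN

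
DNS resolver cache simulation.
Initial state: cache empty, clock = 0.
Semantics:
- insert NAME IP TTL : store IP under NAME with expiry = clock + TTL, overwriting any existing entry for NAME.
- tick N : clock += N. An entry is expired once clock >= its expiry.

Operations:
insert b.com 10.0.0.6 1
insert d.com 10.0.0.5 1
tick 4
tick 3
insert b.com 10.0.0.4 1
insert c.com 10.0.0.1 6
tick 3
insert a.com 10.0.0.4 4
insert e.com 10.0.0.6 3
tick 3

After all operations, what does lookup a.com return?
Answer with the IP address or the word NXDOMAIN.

Answer: 10.0.0.4

Derivation:
Op 1: insert b.com -> 10.0.0.6 (expiry=0+1=1). clock=0
Op 2: insert d.com -> 10.0.0.5 (expiry=0+1=1). clock=0
Op 3: tick 4 -> clock=4. purged={b.com,d.com}
Op 4: tick 3 -> clock=7.
Op 5: insert b.com -> 10.0.0.4 (expiry=7+1=8). clock=7
Op 6: insert c.com -> 10.0.0.1 (expiry=7+6=13). clock=7
Op 7: tick 3 -> clock=10. purged={b.com}
Op 8: insert a.com -> 10.0.0.4 (expiry=10+4=14). clock=10
Op 9: insert e.com -> 10.0.0.6 (expiry=10+3=13). clock=10
Op 10: tick 3 -> clock=13. purged={c.com,e.com}
lookup a.com: present, ip=10.0.0.4 expiry=14 > clock=13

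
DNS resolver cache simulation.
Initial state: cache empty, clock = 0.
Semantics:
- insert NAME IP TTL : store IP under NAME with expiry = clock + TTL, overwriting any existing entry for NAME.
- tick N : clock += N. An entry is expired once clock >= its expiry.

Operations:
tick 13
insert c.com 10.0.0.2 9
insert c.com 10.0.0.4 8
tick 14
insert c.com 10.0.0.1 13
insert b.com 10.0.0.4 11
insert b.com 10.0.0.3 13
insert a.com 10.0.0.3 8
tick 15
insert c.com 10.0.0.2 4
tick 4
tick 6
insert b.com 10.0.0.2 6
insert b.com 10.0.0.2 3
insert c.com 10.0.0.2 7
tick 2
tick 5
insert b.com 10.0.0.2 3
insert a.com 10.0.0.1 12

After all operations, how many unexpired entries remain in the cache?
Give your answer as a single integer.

Answer: 2

Derivation:
Op 1: tick 13 -> clock=13.
Op 2: insert c.com -> 10.0.0.2 (expiry=13+9=22). clock=13
Op 3: insert c.com -> 10.0.0.4 (expiry=13+8=21). clock=13
Op 4: tick 14 -> clock=27. purged={c.com}
Op 5: insert c.com -> 10.0.0.1 (expiry=27+13=40). clock=27
Op 6: insert b.com -> 10.0.0.4 (expiry=27+11=38). clock=27
Op 7: insert b.com -> 10.0.0.3 (expiry=27+13=40). clock=27
Op 8: insert a.com -> 10.0.0.3 (expiry=27+8=35). clock=27
Op 9: tick 15 -> clock=42. purged={a.com,b.com,c.com}
Op 10: insert c.com -> 10.0.0.2 (expiry=42+4=46). clock=42
Op 11: tick 4 -> clock=46. purged={c.com}
Op 12: tick 6 -> clock=52.
Op 13: insert b.com -> 10.0.0.2 (expiry=52+6=58). clock=52
Op 14: insert b.com -> 10.0.0.2 (expiry=52+3=55). clock=52
Op 15: insert c.com -> 10.0.0.2 (expiry=52+7=59). clock=52
Op 16: tick 2 -> clock=54.
Op 17: tick 5 -> clock=59. purged={b.com,c.com}
Op 18: insert b.com -> 10.0.0.2 (expiry=59+3=62). clock=59
Op 19: insert a.com -> 10.0.0.1 (expiry=59+12=71). clock=59
Final cache (unexpired): {a.com,b.com} -> size=2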